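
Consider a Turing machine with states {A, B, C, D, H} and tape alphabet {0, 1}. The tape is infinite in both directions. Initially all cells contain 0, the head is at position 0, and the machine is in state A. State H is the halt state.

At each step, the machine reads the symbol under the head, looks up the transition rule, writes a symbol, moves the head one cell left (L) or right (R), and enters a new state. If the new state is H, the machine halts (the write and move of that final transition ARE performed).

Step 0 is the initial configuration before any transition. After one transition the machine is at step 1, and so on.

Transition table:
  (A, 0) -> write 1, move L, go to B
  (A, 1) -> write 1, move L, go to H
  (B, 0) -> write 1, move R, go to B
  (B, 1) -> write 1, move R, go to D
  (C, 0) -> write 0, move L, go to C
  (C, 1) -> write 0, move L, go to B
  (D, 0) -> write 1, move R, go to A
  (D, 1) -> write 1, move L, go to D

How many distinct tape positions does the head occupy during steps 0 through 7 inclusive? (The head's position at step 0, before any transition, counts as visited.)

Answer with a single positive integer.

Step 1: in state A at pos 0, read 0 -> (A,0)->write 1,move L,goto B. Now: state=B, head=-1, tape[-2..1]=0010 (head:  ^)
Step 2: in state B at pos -1, read 0 -> (B,0)->write 1,move R,goto B. Now: state=B, head=0, tape[-2..1]=0110 (head:   ^)
Step 3: in state B at pos 0, read 1 -> (B,1)->write 1,move R,goto D. Now: state=D, head=1, tape[-2..2]=01100 (head:    ^)
Step 4: in state D at pos 1, read 0 -> (D,0)->write 1,move R,goto A. Now: state=A, head=2, tape[-2..3]=011100 (head:     ^)
Step 5: in state A at pos 2, read 0 -> (A,0)->write 1,move L,goto B. Now: state=B, head=1, tape[-2..3]=011110 (head:    ^)
Step 6: in state B at pos 1, read 1 -> (B,1)->write 1,move R,goto D. Now: state=D, head=2, tape[-2..3]=011110 (head:     ^)
Step 7: in state D at pos 2, read 1 -> (D,1)->write 1,move L,goto D. Now: state=D, head=1, tape[-2..3]=011110 (head:    ^)
Head positions at steps 0..7: starting at 0, distinct positions visited = {-1, 0, 1, 2} -> 4 position(s)

Answer: 4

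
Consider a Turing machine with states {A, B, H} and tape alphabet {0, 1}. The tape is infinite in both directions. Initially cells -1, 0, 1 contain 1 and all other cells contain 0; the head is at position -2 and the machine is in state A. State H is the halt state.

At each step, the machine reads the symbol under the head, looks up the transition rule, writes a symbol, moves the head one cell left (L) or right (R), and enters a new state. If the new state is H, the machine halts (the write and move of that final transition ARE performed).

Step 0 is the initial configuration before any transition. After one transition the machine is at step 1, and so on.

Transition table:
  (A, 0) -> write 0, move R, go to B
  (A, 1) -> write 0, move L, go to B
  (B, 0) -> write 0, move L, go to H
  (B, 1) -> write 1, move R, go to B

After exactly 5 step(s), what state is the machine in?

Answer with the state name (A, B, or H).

Step 1: in state A at pos -2, read 0 -> (A,0)->write 0,move R,goto B. Now: state=B, head=-1, tape[-3..2]=001110 (head:   ^)
Step 2: in state B at pos -1, read 1 -> (B,1)->write 1,move R,goto B. Now: state=B, head=0, tape[-3..2]=001110 (head:    ^)
Step 3: in state B at pos 0, read 1 -> (B,1)->write 1,move R,goto B. Now: state=B, head=1, tape[-3..2]=001110 (head:     ^)
Step 4: in state B at pos 1, read 1 -> (B,1)->write 1,move R,goto B. Now: state=B, head=2, tape[-3..3]=0011100 (head:      ^)
Step 5: in state B at pos 2, read 0 -> (B,0)->write 0,move L,goto H. Now: state=H, head=1, tape[-3..3]=0011100 (head:     ^)

Answer: H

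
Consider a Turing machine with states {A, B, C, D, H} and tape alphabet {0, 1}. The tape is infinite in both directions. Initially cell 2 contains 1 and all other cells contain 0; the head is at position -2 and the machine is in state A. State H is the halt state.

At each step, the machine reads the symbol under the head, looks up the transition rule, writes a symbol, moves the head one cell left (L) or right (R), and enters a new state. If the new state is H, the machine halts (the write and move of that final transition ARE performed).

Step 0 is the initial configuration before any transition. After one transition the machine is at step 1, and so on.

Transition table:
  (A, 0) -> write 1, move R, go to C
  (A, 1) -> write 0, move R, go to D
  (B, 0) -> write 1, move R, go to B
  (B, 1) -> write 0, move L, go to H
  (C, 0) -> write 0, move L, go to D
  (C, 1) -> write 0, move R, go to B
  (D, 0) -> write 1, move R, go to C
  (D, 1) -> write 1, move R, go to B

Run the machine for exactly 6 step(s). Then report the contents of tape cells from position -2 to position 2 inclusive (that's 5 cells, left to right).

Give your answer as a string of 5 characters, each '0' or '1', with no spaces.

Step 1: in state A at pos -2, read 0 -> (A,0)->write 1,move R,goto C. Now: state=C, head=-1, tape[-3..3]=0100010 (head:   ^)
Step 2: in state C at pos -1, read 0 -> (C,0)->write 0,move L,goto D. Now: state=D, head=-2, tape[-3..3]=0100010 (head:  ^)
Step 3: in state D at pos -2, read 1 -> (D,1)->write 1,move R,goto B. Now: state=B, head=-1, tape[-3..3]=0100010 (head:   ^)
Step 4: in state B at pos -1, read 0 -> (B,0)->write 1,move R,goto B. Now: state=B, head=0, tape[-3..3]=0110010 (head:    ^)
Step 5: in state B at pos 0, read 0 -> (B,0)->write 1,move R,goto B. Now: state=B, head=1, tape[-3..3]=0111010 (head:     ^)
Step 6: in state B at pos 1, read 0 -> (B,0)->write 1,move R,goto B. Now: state=B, head=2, tape[-3..3]=0111110 (head:      ^)

Answer: 11111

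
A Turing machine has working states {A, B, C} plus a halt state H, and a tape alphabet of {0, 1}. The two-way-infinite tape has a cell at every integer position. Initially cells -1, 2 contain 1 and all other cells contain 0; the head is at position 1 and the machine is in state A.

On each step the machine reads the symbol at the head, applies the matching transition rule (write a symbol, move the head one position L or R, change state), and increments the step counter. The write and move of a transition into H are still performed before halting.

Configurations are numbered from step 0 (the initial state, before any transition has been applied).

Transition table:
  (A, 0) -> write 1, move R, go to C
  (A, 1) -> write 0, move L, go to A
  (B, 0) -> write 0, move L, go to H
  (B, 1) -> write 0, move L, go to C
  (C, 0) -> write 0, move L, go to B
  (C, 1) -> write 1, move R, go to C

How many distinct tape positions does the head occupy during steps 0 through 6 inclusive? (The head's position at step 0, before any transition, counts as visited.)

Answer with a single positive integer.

Answer: 3

Derivation:
Step 1: in state A at pos 1, read 0 -> (A,0)->write 1,move R,goto C. Now: state=C, head=2, tape[-2..3]=010110 (head:     ^)
Step 2: in state C at pos 2, read 1 -> (C,1)->write 1,move R,goto C. Now: state=C, head=3, tape[-2..4]=0101100 (head:      ^)
Step 3: in state C at pos 3, read 0 -> (C,0)->write 0,move L,goto B. Now: state=B, head=2, tape[-2..4]=0101100 (head:     ^)
Step 4: in state B at pos 2, read 1 -> (B,1)->write 0,move L,goto C. Now: state=C, head=1, tape[-2..4]=0101000 (head:    ^)
Step 5: in state C at pos 1, read 1 -> (C,1)->write 1,move R,goto C. Now: state=C, head=2, tape[-2..4]=0101000 (head:     ^)
Step 6: in state C at pos 2, read 0 -> (C,0)->write 0,move L,goto B. Now: state=B, head=1, tape[-2..4]=0101000 (head:    ^)
Head positions at steps 0..6: starting at 1, distinct positions visited = {1, 2, 3} -> 3 position(s)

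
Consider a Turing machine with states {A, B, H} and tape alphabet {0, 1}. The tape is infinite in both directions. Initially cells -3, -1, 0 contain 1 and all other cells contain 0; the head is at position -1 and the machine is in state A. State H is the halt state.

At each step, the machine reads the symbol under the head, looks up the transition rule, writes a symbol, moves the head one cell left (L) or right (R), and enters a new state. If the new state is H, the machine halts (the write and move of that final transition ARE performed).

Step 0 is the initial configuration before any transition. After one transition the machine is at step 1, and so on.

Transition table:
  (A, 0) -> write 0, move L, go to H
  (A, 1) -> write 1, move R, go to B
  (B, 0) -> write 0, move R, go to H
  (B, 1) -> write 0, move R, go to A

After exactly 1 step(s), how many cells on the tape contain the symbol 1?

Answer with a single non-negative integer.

Step 1: in state A at pos -1, read 1 -> (A,1)->write 1,move R,goto B. Now: state=B, head=0, tape[-4..1]=010110 (head:     ^)
Cells containing 1 after step 1: {-3, -1, 0} -> 3 cell(s)

Answer: 3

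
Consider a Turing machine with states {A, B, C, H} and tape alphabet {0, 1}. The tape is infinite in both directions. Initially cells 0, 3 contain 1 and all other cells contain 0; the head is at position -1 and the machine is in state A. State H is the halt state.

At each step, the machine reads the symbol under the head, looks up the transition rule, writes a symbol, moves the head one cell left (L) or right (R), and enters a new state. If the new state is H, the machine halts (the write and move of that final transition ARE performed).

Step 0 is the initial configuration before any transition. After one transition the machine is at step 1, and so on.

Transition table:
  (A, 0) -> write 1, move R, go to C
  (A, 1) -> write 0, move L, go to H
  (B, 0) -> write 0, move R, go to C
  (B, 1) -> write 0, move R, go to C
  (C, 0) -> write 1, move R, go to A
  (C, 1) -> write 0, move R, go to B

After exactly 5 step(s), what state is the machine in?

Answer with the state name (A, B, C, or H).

Answer: H

Derivation:
Step 1: in state A at pos -1, read 0 -> (A,0)->write 1,move R,goto C. Now: state=C, head=0, tape[-2..4]=0110010 (head:   ^)
Step 2: in state C at pos 0, read 1 -> (C,1)->write 0,move R,goto B. Now: state=B, head=1, tape[-2..4]=0100010 (head:    ^)
Step 3: in state B at pos 1, read 0 -> (B,0)->write 0,move R,goto C. Now: state=C, head=2, tape[-2..4]=0100010 (head:     ^)
Step 4: in state C at pos 2, read 0 -> (C,0)->write 1,move R,goto A. Now: state=A, head=3, tape[-2..4]=0100110 (head:      ^)
Step 5: in state A at pos 3, read 1 -> (A,1)->write 0,move L,goto H. Now: state=H, head=2, tape[-2..4]=0100100 (head:     ^)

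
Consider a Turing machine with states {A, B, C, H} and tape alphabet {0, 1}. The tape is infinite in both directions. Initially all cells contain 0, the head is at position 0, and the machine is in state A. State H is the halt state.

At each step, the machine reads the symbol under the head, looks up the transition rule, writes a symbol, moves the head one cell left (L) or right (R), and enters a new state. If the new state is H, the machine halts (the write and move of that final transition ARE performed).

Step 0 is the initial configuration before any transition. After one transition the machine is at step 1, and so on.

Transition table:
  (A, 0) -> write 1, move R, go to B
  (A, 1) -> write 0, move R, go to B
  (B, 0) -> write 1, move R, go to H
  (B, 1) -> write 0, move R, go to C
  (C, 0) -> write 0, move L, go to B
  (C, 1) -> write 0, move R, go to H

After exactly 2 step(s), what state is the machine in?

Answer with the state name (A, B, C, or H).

Step 1: in state A at pos 0, read 0 -> (A,0)->write 1,move R,goto B. Now: state=B, head=1, tape[-1..2]=0100 (head:   ^)
Step 2: in state B at pos 1, read 0 -> (B,0)->write 1,move R,goto H. Now: state=H, head=2, tape[-1..3]=01100 (head:    ^)

Answer: H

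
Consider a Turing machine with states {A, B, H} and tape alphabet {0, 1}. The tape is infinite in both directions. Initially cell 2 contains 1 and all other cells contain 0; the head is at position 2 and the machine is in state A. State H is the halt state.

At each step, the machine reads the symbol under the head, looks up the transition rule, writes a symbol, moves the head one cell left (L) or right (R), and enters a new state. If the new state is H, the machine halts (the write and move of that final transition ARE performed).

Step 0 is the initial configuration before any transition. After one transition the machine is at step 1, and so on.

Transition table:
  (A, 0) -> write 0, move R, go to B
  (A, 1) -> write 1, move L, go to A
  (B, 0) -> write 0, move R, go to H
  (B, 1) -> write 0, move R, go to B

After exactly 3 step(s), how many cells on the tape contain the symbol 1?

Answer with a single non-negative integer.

Step 1: in state A at pos 2, read 1 -> (A,1)->write 1,move L,goto A. Now: state=A, head=1, tape[0..3]=0010 (head:  ^)
Step 2: in state A at pos 1, read 0 -> (A,0)->write 0,move R,goto B. Now: state=B, head=2, tape[0..3]=0010 (head:   ^)
Step 3: in state B at pos 2, read 1 -> (B,1)->write 0,move R,goto B. Now: state=B, head=3, tape[0..4]=00000 (head:    ^)
No cell contains 1 after step 3 -> 0 cell(s)

Answer: 0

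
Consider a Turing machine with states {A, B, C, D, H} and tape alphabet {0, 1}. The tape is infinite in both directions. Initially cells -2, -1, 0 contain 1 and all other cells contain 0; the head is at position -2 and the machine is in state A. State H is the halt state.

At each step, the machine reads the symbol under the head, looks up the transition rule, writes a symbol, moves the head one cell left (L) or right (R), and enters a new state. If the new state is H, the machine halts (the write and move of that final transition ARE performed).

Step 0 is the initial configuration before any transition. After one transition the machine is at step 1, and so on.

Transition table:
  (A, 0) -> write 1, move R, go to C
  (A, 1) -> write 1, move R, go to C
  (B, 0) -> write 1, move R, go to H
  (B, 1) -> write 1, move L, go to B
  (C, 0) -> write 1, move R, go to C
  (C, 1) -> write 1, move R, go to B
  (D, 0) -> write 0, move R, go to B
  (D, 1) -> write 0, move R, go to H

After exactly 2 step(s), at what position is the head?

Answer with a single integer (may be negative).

Answer: 0

Derivation:
Step 1: in state A at pos -2, read 1 -> (A,1)->write 1,move R,goto C. Now: state=C, head=-1, tape[-3..1]=01110 (head:   ^)
Step 2: in state C at pos -1, read 1 -> (C,1)->write 1,move R,goto B. Now: state=B, head=0, tape[-3..1]=01110 (head:    ^)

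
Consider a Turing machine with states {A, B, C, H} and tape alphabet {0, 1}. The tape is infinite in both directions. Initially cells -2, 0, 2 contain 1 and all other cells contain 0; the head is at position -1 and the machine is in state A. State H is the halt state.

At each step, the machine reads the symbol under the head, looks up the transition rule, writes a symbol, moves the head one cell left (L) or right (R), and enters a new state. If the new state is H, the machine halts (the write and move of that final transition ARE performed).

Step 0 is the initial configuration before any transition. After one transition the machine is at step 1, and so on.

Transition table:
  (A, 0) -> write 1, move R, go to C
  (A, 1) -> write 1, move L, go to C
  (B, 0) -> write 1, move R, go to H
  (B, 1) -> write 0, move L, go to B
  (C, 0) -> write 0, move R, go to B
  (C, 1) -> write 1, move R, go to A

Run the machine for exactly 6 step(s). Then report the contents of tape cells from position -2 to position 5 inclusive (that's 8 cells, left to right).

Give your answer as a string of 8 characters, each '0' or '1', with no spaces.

Answer: 11111100

Derivation:
Step 1: in state A at pos -1, read 0 -> (A,0)->write 1,move R,goto C. Now: state=C, head=0, tape[-3..3]=0111010 (head:    ^)
Step 2: in state C at pos 0, read 1 -> (C,1)->write 1,move R,goto A. Now: state=A, head=1, tape[-3..3]=0111010 (head:     ^)
Step 3: in state A at pos 1, read 0 -> (A,0)->write 1,move R,goto C. Now: state=C, head=2, tape[-3..3]=0111110 (head:      ^)
Step 4: in state C at pos 2, read 1 -> (C,1)->write 1,move R,goto A. Now: state=A, head=3, tape[-3..4]=01111100 (head:       ^)
Step 5: in state A at pos 3, read 0 -> (A,0)->write 1,move R,goto C. Now: state=C, head=4, tape[-3..5]=011111100 (head:        ^)
Step 6: in state C at pos 4, read 0 -> (C,0)->write 0,move R,goto B. Now: state=B, head=5, tape[-3..6]=0111111000 (head:         ^)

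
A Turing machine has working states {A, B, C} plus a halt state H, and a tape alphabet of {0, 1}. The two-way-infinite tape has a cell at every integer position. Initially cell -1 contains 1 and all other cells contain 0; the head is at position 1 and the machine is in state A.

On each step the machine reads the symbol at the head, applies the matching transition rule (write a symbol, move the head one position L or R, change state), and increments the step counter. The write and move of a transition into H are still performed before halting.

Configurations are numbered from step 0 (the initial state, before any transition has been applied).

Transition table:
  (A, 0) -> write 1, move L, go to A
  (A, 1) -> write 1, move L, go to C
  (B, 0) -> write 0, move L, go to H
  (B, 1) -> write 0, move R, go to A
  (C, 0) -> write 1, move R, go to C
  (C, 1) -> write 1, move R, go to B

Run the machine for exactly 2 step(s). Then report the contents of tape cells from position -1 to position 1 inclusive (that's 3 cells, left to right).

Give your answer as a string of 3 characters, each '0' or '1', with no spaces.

Answer: 111

Derivation:
Step 1: in state A at pos 1, read 0 -> (A,0)->write 1,move L,goto A. Now: state=A, head=0, tape[-2..2]=01010 (head:   ^)
Step 2: in state A at pos 0, read 0 -> (A,0)->write 1,move L,goto A. Now: state=A, head=-1, tape[-2..2]=01110 (head:  ^)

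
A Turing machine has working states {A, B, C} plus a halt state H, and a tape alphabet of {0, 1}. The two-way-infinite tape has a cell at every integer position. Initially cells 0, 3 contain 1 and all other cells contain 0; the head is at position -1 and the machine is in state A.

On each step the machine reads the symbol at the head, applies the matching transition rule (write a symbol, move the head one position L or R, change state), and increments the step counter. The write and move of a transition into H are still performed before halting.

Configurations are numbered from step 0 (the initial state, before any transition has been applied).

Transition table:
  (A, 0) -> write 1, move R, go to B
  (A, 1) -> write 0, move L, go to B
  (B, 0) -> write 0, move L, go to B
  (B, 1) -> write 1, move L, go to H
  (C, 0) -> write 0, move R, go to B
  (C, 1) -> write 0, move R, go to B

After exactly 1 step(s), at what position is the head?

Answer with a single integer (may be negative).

Step 1: in state A at pos -1, read 0 -> (A,0)->write 1,move R,goto B. Now: state=B, head=0, tape[-2..4]=0110010 (head:   ^)

Answer: 0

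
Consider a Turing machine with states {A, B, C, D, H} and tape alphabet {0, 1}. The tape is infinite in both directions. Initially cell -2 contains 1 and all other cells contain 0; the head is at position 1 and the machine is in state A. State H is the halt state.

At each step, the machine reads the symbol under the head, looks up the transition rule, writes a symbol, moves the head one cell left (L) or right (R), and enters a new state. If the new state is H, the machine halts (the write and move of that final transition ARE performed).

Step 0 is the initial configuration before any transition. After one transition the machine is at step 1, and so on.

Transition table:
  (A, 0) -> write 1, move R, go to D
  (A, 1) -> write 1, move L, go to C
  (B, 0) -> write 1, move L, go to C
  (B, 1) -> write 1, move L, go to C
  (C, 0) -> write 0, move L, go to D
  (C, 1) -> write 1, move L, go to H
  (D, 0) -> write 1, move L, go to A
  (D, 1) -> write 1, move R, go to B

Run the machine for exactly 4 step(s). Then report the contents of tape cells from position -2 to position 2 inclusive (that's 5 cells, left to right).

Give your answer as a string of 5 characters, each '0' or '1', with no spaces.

Answer: 10011

Derivation:
Step 1: in state A at pos 1, read 0 -> (A,0)->write 1,move R,goto D. Now: state=D, head=2, tape[-3..3]=0100100 (head:      ^)
Step 2: in state D at pos 2, read 0 -> (D,0)->write 1,move L,goto A. Now: state=A, head=1, tape[-3..3]=0100110 (head:     ^)
Step 3: in state A at pos 1, read 1 -> (A,1)->write 1,move L,goto C. Now: state=C, head=0, tape[-3..3]=0100110 (head:    ^)
Step 4: in state C at pos 0, read 0 -> (C,0)->write 0,move L,goto D. Now: state=D, head=-1, tape[-3..3]=0100110 (head:   ^)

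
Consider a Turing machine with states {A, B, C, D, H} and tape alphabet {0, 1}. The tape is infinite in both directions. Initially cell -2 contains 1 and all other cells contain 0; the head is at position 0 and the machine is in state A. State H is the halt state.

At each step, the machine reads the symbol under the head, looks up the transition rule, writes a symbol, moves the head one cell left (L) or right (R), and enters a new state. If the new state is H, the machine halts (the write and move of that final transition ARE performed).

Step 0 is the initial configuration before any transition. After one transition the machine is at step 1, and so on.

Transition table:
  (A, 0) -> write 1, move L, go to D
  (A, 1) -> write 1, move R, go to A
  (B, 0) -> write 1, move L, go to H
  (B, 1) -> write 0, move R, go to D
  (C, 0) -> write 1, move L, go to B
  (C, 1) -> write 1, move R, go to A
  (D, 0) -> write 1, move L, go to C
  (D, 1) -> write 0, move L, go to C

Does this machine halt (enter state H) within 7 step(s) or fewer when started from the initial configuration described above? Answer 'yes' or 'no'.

Answer: no

Derivation:
Step 1: in state A at pos 0, read 0 -> (A,0)->write 1,move L,goto D. Now: state=D, head=-1, tape[-3..1]=01010 (head:   ^)
Step 2: in state D at pos -1, read 0 -> (D,0)->write 1,move L,goto C. Now: state=C, head=-2, tape[-3..1]=01110 (head:  ^)
Step 3: in state C at pos -2, read 1 -> (C,1)->write 1,move R,goto A. Now: state=A, head=-1, tape[-3..1]=01110 (head:   ^)
Step 4: in state A at pos -1, read 1 -> (A,1)->write 1,move R,goto A. Now: state=A, head=0, tape[-3..1]=01110 (head:    ^)
Step 5: in state A at pos 0, read 1 -> (A,1)->write 1,move R,goto A. Now: state=A, head=1, tape[-3..2]=011100 (head:     ^)
Step 6: in state A at pos 1, read 0 -> (A,0)->write 1,move L,goto D. Now: state=D, head=0, tape[-3..2]=011110 (head:    ^)
Step 7: in state D at pos 0, read 1 -> (D,1)->write 0,move L,goto C. Now: state=C, head=-1, tape[-3..2]=011010 (head:   ^)
After 7 step(s): state = C (not H) -> not halted within 7 -> no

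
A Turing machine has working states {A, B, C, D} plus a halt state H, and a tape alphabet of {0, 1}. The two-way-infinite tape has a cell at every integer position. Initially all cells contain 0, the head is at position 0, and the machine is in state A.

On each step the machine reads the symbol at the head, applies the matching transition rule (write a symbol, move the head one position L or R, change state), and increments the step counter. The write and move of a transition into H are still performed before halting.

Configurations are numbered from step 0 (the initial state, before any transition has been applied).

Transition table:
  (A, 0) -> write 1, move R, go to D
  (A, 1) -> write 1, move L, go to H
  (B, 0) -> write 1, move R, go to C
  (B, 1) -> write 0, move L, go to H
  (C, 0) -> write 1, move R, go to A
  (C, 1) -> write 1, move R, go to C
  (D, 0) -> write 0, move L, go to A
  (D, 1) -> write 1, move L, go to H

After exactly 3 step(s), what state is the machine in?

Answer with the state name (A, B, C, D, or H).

Answer: H

Derivation:
Step 1: in state A at pos 0, read 0 -> (A,0)->write 1,move R,goto D. Now: state=D, head=1, tape[-1..2]=0100 (head:   ^)
Step 2: in state D at pos 1, read 0 -> (D,0)->write 0,move L,goto A. Now: state=A, head=0, tape[-1..2]=0100 (head:  ^)
Step 3: in state A at pos 0, read 1 -> (A,1)->write 1,move L,goto H. Now: state=H, head=-1, tape[-2..2]=00100 (head:  ^)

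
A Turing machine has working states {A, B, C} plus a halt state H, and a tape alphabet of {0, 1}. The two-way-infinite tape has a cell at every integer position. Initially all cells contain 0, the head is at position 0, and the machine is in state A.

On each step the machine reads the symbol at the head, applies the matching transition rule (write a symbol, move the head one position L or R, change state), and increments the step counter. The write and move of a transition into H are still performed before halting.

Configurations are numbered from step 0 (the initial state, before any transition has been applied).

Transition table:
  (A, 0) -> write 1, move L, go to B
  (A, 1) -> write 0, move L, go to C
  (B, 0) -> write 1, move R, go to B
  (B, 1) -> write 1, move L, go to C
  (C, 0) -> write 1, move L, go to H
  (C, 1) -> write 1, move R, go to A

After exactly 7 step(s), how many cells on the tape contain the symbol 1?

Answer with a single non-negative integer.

Step 1: in state A at pos 0, read 0 -> (A,0)->write 1,move L,goto B. Now: state=B, head=-1, tape[-2..1]=0010 (head:  ^)
Step 2: in state B at pos -1, read 0 -> (B,0)->write 1,move R,goto B. Now: state=B, head=0, tape[-2..1]=0110 (head:   ^)
Step 3: in state B at pos 0, read 1 -> (B,1)->write 1,move L,goto C. Now: state=C, head=-1, tape[-2..1]=0110 (head:  ^)
Step 4: in state C at pos -1, read 1 -> (C,1)->write 1,move R,goto A. Now: state=A, head=0, tape[-2..1]=0110 (head:   ^)
Step 5: in state A at pos 0, read 1 -> (A,1)->write 0,move L,goto C. Now: state=C, head=-1, tape[-2..1]=0100 (head:  ^)
Step 6: in state C at pos -1, read 1 -> (C,1)->write 1,move R,goto A. Now: state=A, head=0, tape[-2..1]=0100 (head:   ^)
Step 7: in state A at pos 0, read 0 -> (A,0)->write 1,move L,goto B. Now: state=B, head=-1, tape[-2..1]=0110 (head:  ^)
Cells containing 1 after step 7: {-1, 0} -> 2 cell(s)

Answer: 2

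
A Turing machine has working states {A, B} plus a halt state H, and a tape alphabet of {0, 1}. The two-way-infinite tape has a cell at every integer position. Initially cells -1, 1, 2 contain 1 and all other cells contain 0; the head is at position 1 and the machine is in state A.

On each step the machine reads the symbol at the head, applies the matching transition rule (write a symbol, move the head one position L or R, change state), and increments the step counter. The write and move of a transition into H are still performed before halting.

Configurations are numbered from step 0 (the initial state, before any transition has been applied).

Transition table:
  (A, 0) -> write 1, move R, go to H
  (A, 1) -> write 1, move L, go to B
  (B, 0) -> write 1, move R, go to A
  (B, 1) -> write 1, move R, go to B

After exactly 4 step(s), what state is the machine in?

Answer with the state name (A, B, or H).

Step 1: in state A at pos 1, read 1 -> (A,1)->write 1,move L,goto B. Now: state=B, head=0, tape[-2..3]=010110 (head:   ^)
Step 2: in state B at pos 0, read 0 -> (B,0)->write 1,move R,goto A. Now: state=A, head=1, tape[-2..3]=011110 (head:    ^)
Step 3: in state A at pos 1, read 1 -> (A,1)->write 1,move L,goto B. Now: state=B, head=0, tape[-2..3]=011110 (head:   ^)
Step 4: in state B at pos 0, read 1 -> (B,1)->write 1,move R,goto B. Now: state=B, head=1, tape[-2..3]=011110 (head:    ^)

Answer: B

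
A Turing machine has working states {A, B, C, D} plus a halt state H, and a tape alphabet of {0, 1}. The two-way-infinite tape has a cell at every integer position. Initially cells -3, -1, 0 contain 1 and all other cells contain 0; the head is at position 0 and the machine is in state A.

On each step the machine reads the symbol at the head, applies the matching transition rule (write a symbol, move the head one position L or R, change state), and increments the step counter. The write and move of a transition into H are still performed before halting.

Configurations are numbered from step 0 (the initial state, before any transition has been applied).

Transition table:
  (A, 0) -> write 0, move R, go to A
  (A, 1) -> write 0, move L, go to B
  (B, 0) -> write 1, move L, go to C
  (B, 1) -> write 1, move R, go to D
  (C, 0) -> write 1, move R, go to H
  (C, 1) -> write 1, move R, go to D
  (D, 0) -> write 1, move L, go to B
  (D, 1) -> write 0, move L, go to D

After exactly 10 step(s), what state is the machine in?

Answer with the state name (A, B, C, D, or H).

Answer: D

Derivation:
Step 1: in state A at pos 0, read 1 -> (A,1)->write 0,move L,goto B. Now: state=B, head=-1, tape[-4..1]=010100 (head:    ^)
Step 2: in state B at pos -1, read 1 -> (B,1)->write 1,move R,goto D. Now: state=D, head=0, tape[-4..1]=010100 (head:     ^)
Step 3: in state D at pos 0, read 0 -> (D,0)->write 1,move L,goto B. Now: state=B, head=-1, tape[-4..1]=010110 (head:    ^)
Step 4: in state B at pos -1, read 1 -> (B,1)->write 1,move R,goto D. Now: state=D, head=0, tape[-4..1]=010110 (head:     ^)
Step 5: in state D at pos 0, read 1 -> (D,1)->write 0,move L,goto D. Now: state=D, head=-1, tape[-4..1]=010100 (head:    ^)
Step 6: in state D at pos -1, read 1 -> (D,1)->write 0,move L,goto D. Now: state=D, head=-2, tape[-4..1]=010000 (head:   ^)
Step 7: in state D at pos -2, read 0 -> (D,0)->write 1,move L,goto B. Now: state=B, head=-3, tape[-4..1]=011000 (head:  ^)
Step 8: in state B at pos -3, read 1 -> (B,1)->write 1,move R,goto D. Now: state=D, head=-2, tape[-4..1]=011000 (head:   ^)
Step 9: in state D at pos -2, read 1 -> (D,1)->write 0,move L,goto D. Now: state=D, head=-3, tape[-4..1]=010000 (head:  ^)
Step 10: in state D at pos -3, read 1 -> (D,1)->write 0,move L,goto D. Now: state=D, head=-4, tape[-5..1]=0000000 (head:  ^)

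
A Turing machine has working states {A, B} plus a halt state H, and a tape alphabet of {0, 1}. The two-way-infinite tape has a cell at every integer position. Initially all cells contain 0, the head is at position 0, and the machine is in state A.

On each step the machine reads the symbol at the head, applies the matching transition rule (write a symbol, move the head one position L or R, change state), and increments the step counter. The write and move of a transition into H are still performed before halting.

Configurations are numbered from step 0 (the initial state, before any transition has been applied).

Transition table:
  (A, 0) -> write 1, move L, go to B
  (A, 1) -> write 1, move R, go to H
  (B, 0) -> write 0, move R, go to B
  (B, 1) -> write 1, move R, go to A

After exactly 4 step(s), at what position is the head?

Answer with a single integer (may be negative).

Answer: 0

Derivation:
Step 1: in state A at pos 0, read 0 -> (A,0)->write 1,move L,goto B. Now: state=B, head=-1, tape[-2..1]=0010 (head:  ^)
Step 2: in state B at pos -1, read 0 -> (B,0)->write 0,move R,goto B. Now: state=B, head=0, tape[-2..1]=0010 (head:   ^)
Step 3: in state B at pos 0, read 1 -> (B,1)->write 1,move R,goto A. Now: state=A, head=1, tape[-2..2]=00100 (head:    ^)
Step 4: in state A at pos 1, read 0 -> (A,0)->write 1,move L,goto B. Now: state=B, head=0, tape[-2..2]=00110 (head:   ^)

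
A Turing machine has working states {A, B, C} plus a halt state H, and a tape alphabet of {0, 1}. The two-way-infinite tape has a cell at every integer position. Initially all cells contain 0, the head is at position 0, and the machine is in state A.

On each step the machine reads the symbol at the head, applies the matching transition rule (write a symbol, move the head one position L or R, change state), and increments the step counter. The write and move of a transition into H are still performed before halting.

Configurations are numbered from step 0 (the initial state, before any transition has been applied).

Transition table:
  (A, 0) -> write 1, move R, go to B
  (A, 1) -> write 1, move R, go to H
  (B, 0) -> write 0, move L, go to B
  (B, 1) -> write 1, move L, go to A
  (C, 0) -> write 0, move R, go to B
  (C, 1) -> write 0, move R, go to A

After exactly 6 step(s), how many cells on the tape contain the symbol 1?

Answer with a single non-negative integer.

Answer: 2

Derivation:
Step 1: in state A at pos 0, read 0 -> (A,0)->write 1,move R,goto B. Now: state=B, head=1, tape[-1..2]=0100 (head:   ^)
Step 2: in state B at pos 1, read 0 -> (B,0)->write 0,move L,goto B. Now: state=B, head=0, tape[-1..2]=0100 (head:  ^)
Step 3: in state B at pos 0, read 1 -> (B,1)->write 1,move L,goto A. Now: state=A, head=-1, tape[-2..2]=00100 (head:  ^)
Step 4: in state A at pos -1, read 0 -> (A,0)->write 1,move R,goto B. Now: state=B, head=0, tape[-2..2]=01100 (head:   ^)
Step 5: in state B at pos 0, read 1 -> (B,1)->write 1,move L,goto A. Now: state=A, head=-1, tape[-2..2]=01100 (head:  ^)
Step 6: in state A at pos -1, read 1 -> (A,1)->write 1,move R,goto H. Now: state=H, head=0, tape[-2..2]=01100 (head:   ^)
Cells containing 1 after step 6: {-1, 0} -> 2 cell(s)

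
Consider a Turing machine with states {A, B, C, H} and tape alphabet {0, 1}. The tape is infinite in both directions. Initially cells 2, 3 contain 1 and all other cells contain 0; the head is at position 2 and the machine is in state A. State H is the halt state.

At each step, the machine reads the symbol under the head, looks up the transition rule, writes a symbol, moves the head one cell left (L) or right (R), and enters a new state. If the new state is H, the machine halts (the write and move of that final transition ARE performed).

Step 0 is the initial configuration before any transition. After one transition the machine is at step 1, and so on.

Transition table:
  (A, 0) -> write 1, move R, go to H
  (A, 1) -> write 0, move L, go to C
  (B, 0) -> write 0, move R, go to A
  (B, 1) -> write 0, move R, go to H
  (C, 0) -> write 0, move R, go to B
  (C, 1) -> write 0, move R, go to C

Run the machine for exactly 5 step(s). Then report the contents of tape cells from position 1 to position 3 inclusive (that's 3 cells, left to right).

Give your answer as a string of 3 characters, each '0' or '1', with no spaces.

Step 1: in state A at pos 2, read 1 -> (A,1)->write 0,move L,goto C. Now: state=C, head=1, tape[0..4]=00010 (head:  ^)
Step 2: in state C at pos 1, read 0 -> (C,0)->write 0,move R,goto B. Now: state=B, head=2, tape[0..4]=00010 (head:   ^)
Step 3: in state B at pos 2, read 0 -> (B,0)->write 0,move R,goto A. Now: state=A, head=3, tape[0..4]=00010 (head:    ^)
Step 4: in state A at pos 3, read 1 -> (A,1)->write 0,move L,goto C. Now: state=C, head=2, tape[0..4]=00000 (head:   ^)
Step 5: in state C at pos 2, read 0 -> (C,0)->write 0,move R,goto B. Now: state=B, head=3, tape[0..4]=00000 (head:    ^)

Answer: 000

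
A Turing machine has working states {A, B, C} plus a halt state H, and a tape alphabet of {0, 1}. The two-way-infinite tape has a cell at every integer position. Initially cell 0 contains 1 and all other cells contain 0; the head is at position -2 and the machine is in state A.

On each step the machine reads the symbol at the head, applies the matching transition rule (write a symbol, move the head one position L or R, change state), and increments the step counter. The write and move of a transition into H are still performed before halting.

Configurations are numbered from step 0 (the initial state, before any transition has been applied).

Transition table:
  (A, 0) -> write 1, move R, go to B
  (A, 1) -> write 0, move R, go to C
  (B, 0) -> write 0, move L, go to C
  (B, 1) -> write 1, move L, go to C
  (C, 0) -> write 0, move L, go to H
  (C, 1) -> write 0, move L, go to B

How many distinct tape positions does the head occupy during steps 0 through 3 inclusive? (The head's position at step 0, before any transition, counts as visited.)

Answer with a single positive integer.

Answer: 3

Derivation:
Step 1: in state A at pos -2, read 0 -> (A,0)->write 1,move R,goto B. Now: state=B, head=-1, tape[-3..1]=01010 (head:   ^)
Step 2: in state B at pos -1, read 0 -> (B,0)->write 0,move L,goto C. Now: state=C, head=-2, tape[-3..1]=01010 (head:  ^)
Step 3: in state C at pos -2, read 1 -> (C,1)->write 0,move L,goto B. Now: state=B, head=-3, tape[-4..1]=000010 (head:  ^)
Head positions at steps 0..3: starting at -2, distinct positions visited = {-3, -2, -1} -> 3 position(s)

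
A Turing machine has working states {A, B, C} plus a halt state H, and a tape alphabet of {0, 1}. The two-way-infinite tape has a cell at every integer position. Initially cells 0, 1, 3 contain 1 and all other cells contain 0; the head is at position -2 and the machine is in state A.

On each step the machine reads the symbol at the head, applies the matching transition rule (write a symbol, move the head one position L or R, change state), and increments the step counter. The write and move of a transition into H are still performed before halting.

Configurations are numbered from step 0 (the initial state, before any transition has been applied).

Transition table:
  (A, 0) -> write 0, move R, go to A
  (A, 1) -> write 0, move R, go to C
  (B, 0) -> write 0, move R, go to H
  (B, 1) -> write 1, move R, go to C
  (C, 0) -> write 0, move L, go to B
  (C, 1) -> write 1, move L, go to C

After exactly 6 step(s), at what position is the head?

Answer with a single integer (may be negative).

Answer: 0

Derivation:
Step 1: in state A at pos -2, read 0 -> (A,0)->write 0,move R,goto A. Now: state=A, head=-1, tape[-3..4]=00011010 (head:   ^)
Step 2: in state A at pos -1, read 0 -> (A,0)->write 0,move R,goto A. Now: state=A, head=0, tape[-3..4]=00011010 (head:    ^)
Step 3: in state A at pos 0, read 1 -> (A,1)->write 0,move R,goto C. Now: state=C, head=1, tape[-3..4]=00001010 (head:     ^)
Step 4: in state C at pos 1, read 1 -> (C,1)->write 1,move L,goto C. Now: state=C, head=0, tape[-3..4]=00001010 (head:    ^)
Step 5: in state C at pos 0, read 0 -> (C,0)->write 0,move L,goto B. Now: state=B, head=-1, tape[-3..4]=00001010 (head:   ^)
Step 6: in state B at pos -1, read 0 -> (B,0)->write 0,move R,goto H. Now: state=H, head=0, tape[-3..4]=00001010 (head:    ^)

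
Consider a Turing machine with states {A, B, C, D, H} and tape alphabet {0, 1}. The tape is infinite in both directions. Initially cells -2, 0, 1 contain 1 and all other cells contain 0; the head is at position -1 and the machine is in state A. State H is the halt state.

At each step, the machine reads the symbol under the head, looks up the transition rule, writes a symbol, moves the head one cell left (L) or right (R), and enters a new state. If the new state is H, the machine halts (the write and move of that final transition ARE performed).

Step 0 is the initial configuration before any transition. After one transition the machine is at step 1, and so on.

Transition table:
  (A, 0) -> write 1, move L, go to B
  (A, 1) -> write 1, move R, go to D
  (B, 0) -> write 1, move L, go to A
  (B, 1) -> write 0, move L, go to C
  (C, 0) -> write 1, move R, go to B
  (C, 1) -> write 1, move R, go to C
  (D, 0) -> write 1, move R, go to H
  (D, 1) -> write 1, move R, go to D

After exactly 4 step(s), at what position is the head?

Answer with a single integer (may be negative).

Step 1: in state A at pos -1, read 0 -> (A,0)->write 1,move L,goto B. Now: state=B, head=-2, tape[-3..2]=011110 (head:  ^)
Step 2: in state B at pos -2, read 1 -> (B,1)->write 0,move L,goto C. Now: state=C, head=-3, tape[-4..2]=0001110 (head:  ^)
Step 3: in state C at pos -3, read 0 -> (C,0)->write 1,move R,goto B. Now: state=B, head=-2, tape[-4..2]=0101110 (head:   ^)
Step 4: in state B at pos -2, read 0 -> (B,0)->write 1,move L,goto A. Now: state=A, head=-3, tape[-4..2]=0111110 (head:  ^)

Answer: -3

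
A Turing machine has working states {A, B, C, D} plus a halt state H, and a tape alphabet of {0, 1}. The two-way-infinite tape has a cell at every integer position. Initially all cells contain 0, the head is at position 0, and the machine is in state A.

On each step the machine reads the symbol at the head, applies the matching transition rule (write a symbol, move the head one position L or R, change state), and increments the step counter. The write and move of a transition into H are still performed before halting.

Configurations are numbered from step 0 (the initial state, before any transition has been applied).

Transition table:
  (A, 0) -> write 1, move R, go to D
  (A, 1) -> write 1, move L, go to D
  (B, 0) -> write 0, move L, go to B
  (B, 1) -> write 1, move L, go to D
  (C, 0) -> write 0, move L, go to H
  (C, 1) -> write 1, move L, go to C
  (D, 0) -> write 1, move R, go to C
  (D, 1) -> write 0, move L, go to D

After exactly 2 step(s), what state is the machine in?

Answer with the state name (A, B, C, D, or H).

Step 1: in state A at pos 0, read 0 -> (A,0)->write 1,move R,goto D. Now: state=D, head=1, tape[-1..2]=0100 (head:   ^)
Step 2: in state D at pos 1, read 0 -> (D,0)->write 1,move R,goto C. Now: state=C, head=2, tape[-1..3]=01100 (head:    ^)

Answer: C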